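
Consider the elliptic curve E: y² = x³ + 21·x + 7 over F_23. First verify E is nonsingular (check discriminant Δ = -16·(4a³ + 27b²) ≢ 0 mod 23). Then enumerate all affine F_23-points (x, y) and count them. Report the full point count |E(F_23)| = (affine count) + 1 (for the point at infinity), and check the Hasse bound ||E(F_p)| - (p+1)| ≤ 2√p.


Affine points = {(1, 11), (1, 12), (6, 2), (6, 21), (12, 3), (12, 20), (13, 4), (13, 19), (14, 3), (14, 20), (16, 0), (20, 3), (20, 20), (21, 7), (21, 16), (22, 10), (22, 13)}; affine count = 17; |E(F_23)| = 18.

Discriminant check: Δ ∝ 4a³ + 27b² = 4·21³ + 27·7² = 4·9261 + 27·49 ≡ 3 (mod 23). Nonzero ⇒ E is nonsingular.
For each x ∈ F_23, compute rhs = x³ + 21·x + 7 mod 23, then count y ∈ F_23 with y² ≡ rhs.
  x = 0: rhs = 7, matching y values: none (0 points).
  x = 1: rhs = 6, matching y values: 11, 12 (2 points).
  x = 2: rhs = 11, matching y values: none (0 points).
  x = 3: rhs = 5, matching y values: none (0 points).
  x = 4: rhs = 17, matching y values: none (0 points).
  x = 5: rhs = 7, matching y values: none (0 points).
  x = 6: rhs = 4, matching y values: 2, 21 (2 points).
  x = 7: rhs = 14, matching y values: none (0 points).
  x = 8: rhs = 20, matching y values: none (0 points).
  x = 9: rhs = 5, matching y values: none (0 points).
  x = 10: rhs = 21, matching y values: none (0 points).
  x = 11: rhs = 5, matching y values: none (0 points).
  x = 12: rhs = 9, matching y values: 3, 20 (2 points).
  x = 13: rhs = 16, matching y values: 4, 19 (2 points).
  x = 14: rhs = 9, matching y values: 3, 20 (2 points).
  x = 15: rhs = 17, matching y values: none (0 points).
  x = 16: rhs = 0, matching y values: 0 (1 points).
  x = 17: rhs = 10, matching y values: none (0 points).
  x = 18: rhs = 7, matching y values: none (0 points).
  x = 19: rhs = 20, matching y values: none (0 points).
  x = 20: rhs = 9, matching y values: 3, 20 (2 points).
  x = 21: rhs = 3, matching y values: 7, 16 (2 points).
  x = 22: rhs = 8, matching y values: 10, 13 (2 points).
Total affine count: 17.
Full point count |E(F_23)| = 17 + 1 = 18.
Hasse bound: |18 − (23+1)| = |-6| = 6 ≤ 2√23 ≈ 9.5917 ✓.


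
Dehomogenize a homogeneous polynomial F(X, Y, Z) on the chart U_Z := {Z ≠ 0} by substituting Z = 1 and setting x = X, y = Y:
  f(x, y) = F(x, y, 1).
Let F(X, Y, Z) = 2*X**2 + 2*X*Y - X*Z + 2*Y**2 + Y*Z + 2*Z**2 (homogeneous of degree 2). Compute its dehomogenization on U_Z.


f(x, y) = 2*x**2 + 2*x*y - x + 2*y**2 + y + 2

On U_Z we set Z = 1. Each monomial c·X^i·Y^j·Z^k in F becomes c·x^i·y^j·1^k = c·x^i·y^j.
Substituting Z = 1: F(X, Y, 1) = 2*x**2 + 2*x*y - x + 2*y**2 + y + 2.
Note: deg(f) ≤ deg(F) = 2; strict inequality happens when F is divisible by Z (lost terms).


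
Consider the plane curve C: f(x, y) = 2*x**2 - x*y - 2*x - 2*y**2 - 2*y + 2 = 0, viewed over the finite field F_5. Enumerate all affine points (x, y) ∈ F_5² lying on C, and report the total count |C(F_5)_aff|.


Affine F_5-points: {(0, 2), (1, 3), (2, 1), (2, 2), (4, 3), (4, 4)}; count = 6.

For each of the 25 pairs (x, y) ∈ F_5², evaluate f(x, y) mod 5. Record the zeros.
  x = 0: [0↦2, 1↦3, 2↦0, 3↦3, 4↦2]  zeros at y ∈ {2}
  x = 1: [0↦2, 1↦2, 2↦3, 3↦0, 4↦3]  zeros at y ∈ {3}
  x = 2: [0↦1, 1↦0, 2↦0, 3↦1, 4↦3]  zeros at y ∈ {1, 2}
  x = 3: [0↦4, 1↦2, 2↦1, 3↦1, 4↦2]  zeros at y ∈ ∅
  x = 4: [0↦1, 1↦3, 2↦1, 3↦0, 4↦0]  zeros at y ∈ {3, 4}
Collecting zeros: affine points = {(0, 2), (1, 3), (2, 1), (2, 2), (4, 3), (4, 4)}.
Total count |C(F_5)_aff| = 6.


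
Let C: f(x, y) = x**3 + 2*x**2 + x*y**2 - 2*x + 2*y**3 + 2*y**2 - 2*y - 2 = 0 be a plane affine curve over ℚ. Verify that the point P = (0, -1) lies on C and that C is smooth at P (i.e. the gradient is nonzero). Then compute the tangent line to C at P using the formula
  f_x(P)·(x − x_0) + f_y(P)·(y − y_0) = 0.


Tangent line at P: -x = 0.

Step 1: f(0, -1) = 0, so P lies on C.
Step 2: partial derivatives
  f_x(x, y) = 3*x**2 + 4*x + y**2 - 2, f_y(x, y) = 2*x*y + 6*y**2 + 4*y - 2.
  f_x(P) = -1, f_y(P) = 0 (gradient nonzero, so P is smooth).
Step 3: tangent line at P: -1·(x − 0) + 0·(y − -1) = 0.
Expanding: -x = 0.


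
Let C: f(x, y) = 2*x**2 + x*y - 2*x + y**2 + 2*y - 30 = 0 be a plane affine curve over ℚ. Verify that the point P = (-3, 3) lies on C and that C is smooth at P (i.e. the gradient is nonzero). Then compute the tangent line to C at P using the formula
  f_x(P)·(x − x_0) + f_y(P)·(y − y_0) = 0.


Tangent line at P: -11*x + 5*y - 48 = 0.

Step 1: f(-3, 3) = 0, so P lies on C.
Step 2: partial derivatives
  f_x(x, y) = 4*x + y - 2, f_y(x, y) = x + 2*y + 2.
  f_x(P) = -11, f_y(P) = 5 (gradient nonzero, so P is smooth).
Step 3: tangent line at P: -11·(x − -3) + 5·(y − 3) = 0.
Expanding: -11*x + 5*y - 48 = 0.


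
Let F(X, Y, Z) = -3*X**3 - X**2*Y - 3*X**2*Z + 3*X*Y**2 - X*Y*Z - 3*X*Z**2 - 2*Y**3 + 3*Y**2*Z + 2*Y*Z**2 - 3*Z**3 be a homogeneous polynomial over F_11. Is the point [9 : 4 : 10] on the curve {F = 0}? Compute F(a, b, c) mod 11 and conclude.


F(9,4,10) ≡ 10 (mod 11); P is NOT on the curve.

Evaluate F(9, 4, 10) term-by-term (mod 11).
  -3*X**3 ↦ -3·729·1·1 = -2187
  -X**2*Y ↦ -1·81·4·1 = -324
  -3*X**2*Z ↦ -3·81·1·10 = -2430
  3*X*Y**2 ↦ 3·9·16·1 = 432
  -X*Y*Z ↦ -1·9·4·10 = -360
  -3*X*Z**2 ↦ -3·9·1·100 = -2700
  -2*Y**3 ↦ -2·1·64·1 = -128
  3*Y**2*Z ↦ 3·1·16·10 = 480
  2*Y*Z**2 ↦ 2·1·4·100 = 800
  -3*Z**3 ↦ -3·1·1·1000 = -3000
Sum: F(9, 4, 10) = (-2187) + (-324) + (-2430) + (432) + (-360) + (-2700) + (-128) + (480) + (800) + (-3000) = -9417.
Reducing mod 11: -9417 ≡ 10 (mod 11).
Since F(a, b, c) ≡ 10 ≠ 0 (mod 11), P does NOT lie on the curve.


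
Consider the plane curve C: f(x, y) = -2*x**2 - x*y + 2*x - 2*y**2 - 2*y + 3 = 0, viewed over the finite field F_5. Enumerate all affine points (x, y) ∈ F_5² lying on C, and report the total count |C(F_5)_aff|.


Affine F_5-points: ∅; count = 0.

For each of the 25 pairs (x, y) ∈ F_5², evaluate f(x, y) mod 5. Record the zeros.
  x = 0: [0↦3, 1↦4, 2↦1, 3↦4, 4↦3]  zeros at y ∈ ∅
  x = 1: [0↦3, 1↦3, 2↦4, 3↦1, 4↦4]  zeros at y ∈ ∅
  x = 2: [0↦4, 1↦3, 2↦3, 3↦4, 4↦1]  zeros at y ∈ ∅
  x = 3: [0↦1, 1↦4, 2↦3, 3↦3, 4↦4]  zeros at y ∈ ∅
  x = 4: [0↦4, 1↦1, 2↦4, 3↦3, 4↦3]  zeros at y ∈ ∅
Collecting zeros: affine points = ∅.
Total count |C(F_5)_aff| = 0.


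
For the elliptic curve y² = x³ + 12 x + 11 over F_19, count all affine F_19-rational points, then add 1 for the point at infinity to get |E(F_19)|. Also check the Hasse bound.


Affine points = {(0, 7), (0, 12), (1, 9), (1, 10), (2, 9), (2, 10), (3, 6), (3, 13), (4, 3), (4, 16), (5, 5), (5, 14), (7, 1), (7, 18), (8, 7), (8, 12), (11, 7), (11, 12), (14, 4), (14, 15), (16, 9), (16, 10), (17, 6), (17, 13), (18, 6), (18, 13)}; affine count = 26; |E(F_19)| = 27.

Discriminant check: Δ ∝ 4a³ + 27b² = 4·12³ + 27·11² = 4·1728 + 27·121 ≡ 14 (mod 19). Nonzero ⇒ E is nonsingular.
For each x ∈ F_19, compute rhs = x³ + 12·x + 11 mod 19, then count y ∈ F_19 with y² ≡ rhs.
  x = 0: rhs = 11, matching y values: 7, 12 (2 points).
  x = 1: rhs = 5, matching y values: 9, 10 (2 points).
  x = 2: rhs = 5, matching y values: 9, 10 (2 points).
  x = 3: rhs = 17, matching y values: 6, 13 (2 points).
  x = 4: rhs = 9, matching y values: 3, 16 (2 points).
  x = 5: rhs = 6, matching y values: 5, 14 (2 points).
  x = 6: rhs = 14, matching y values: none (0 points).
  x = 7: rhs = 1, matching y values: 1, 18 (2 points).
  x = 8: rhs = 11, matching y values: 7, 12 (2 points).
  x = 9: rhs = 12, matching y values: none (0 points).
  x = 10: rhs = 10, matching y values: none (0 points).
  x = 11: rhs = 11, matching y values: 7, 12 (2 points).
  x = 12: rhs = 2, matching y values: none (0 points).
  x = 13: rhs = 8, matching y values: none (0 points).
  x = 14: rhs = 16, matching y values: 4, 15 (2 points).
  x = 15: rhs = 13, matching y values: none (0 points).
  x = 16: rhs = 5, matching y values: 9, 10 (2 points).
  x = 17: rhs = 17, matching y values: 6, 13 (2 points).
  x = 18: rhs = 17, matching y values: 6, 13 (2 points).
Total affine count: 26.
Full point count |E(F_19)| = 26 + 1 = 27.
Hasse bound: |27 − (19+1)| = |7| = 7 ≤ 2√19 ≈ 8.7178 ✓.


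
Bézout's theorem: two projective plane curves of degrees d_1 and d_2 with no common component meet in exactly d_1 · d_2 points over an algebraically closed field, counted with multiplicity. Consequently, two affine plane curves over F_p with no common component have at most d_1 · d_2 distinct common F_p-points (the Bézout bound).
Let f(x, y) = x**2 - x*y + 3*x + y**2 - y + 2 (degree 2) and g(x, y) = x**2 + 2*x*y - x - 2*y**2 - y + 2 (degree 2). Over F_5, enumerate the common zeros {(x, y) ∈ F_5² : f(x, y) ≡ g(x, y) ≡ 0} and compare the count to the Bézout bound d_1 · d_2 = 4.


Common zeros: {(2, 1)}; count = 1; Bézout bound = 4.

deg(f) = 2, deg(g) = 2, so Bézout bound = 4.
Scan x ∈ F_5. For each x, list the y ∈ F_5 with f(x, y) ≡ 0 and those with g(x, y) ≡ 0 (mod 5); the common zeros in that column are the intersection.
  x = 0: f ≡ 0 at y ∈ ∅; g ≡ 0 at y ∈ ∅; common: ∅.
  x = 1: f ≡ 0 at y ∈ {1}; g ≡ 0 at y ∈ ∅; common: ∅.
  x = 2: f ≡ 0 at y ∈ {1, 2}; g ≡ 0 at y ∈ {1, 3}; common: {1}.
  x = 3: f ≡ 0 at y ∈ {0, 4}; g ≡ 0 at y ∈ {2, 3}; common: ∅.
  x = 4: f ≡ 0 at y ∈ {0}; g ≡ 0 at y ∈ {2, 4}; common: ∅.
Collecting: common zeros = {(2, 1)}, so the count is 1.
Comparison with the Bézout bound: 1 ≤ 4 = deg(f)·deg(g), as expected for curves with no common component (the affine F_5-count falls short of the bound because intersections may lie at infinity, over extension fields, or carry multiplicity).


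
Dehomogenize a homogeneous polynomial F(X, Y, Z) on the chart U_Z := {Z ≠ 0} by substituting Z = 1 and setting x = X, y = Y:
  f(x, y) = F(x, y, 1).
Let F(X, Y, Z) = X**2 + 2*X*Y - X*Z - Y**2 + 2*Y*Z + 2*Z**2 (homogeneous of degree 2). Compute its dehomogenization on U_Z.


f(x, y) = x**2 + 2*x*y - x - y**2 + 2*y + 2

On U_Z we set Z = 1. Each monomial c·X^i·Y^j·Z^k in F becomes c·x^i·y^j·1^k = c·x^i·y^j.
Substituting Z = 1: F(X, Y, 1) = x**2 + 2*x*y - x - y**2 + 2*y + 2.
Note: deg(f) ≤ deg(F) = 2; strict inequality happens when F is divisible by Z (lost terms).


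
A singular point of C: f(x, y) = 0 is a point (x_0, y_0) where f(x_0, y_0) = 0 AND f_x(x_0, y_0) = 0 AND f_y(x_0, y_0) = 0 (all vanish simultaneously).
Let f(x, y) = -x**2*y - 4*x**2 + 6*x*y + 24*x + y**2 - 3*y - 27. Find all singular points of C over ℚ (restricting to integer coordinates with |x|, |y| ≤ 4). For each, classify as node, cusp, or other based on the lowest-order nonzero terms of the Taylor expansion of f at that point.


Singular points: {(3, -3)}; classification: node.

Compute partial derivatives:
  f_x = -2*x*y - 8*x + 6*y + 24.
  f_y = -x**2 + 6*x + 2*y - 3.
Scan x_0 ∈ {−4, ..., 4}. For each x_0, f_y(x_0, y) is a polynomial in y; find its integer roots y ∈ {−4, ..., 4}, then test f_x and f at those candidates.
  x = -4: f_y(-4, y) = 2*y - 43; no integer root y with |y| ≤ 4.
  x = -3: f_y(-3, y) = 2*y - 30; no integer root y with |y| ≤ 4.
  x = -2: f_y(-2, y) = 2*y - 19; no integer root y with |y| ≤ 4.
  x = -1: f_y(-1, y) = 2*y - 10; no integer root y with |y| ≤ 4.
  x = 0: f_y(0, y) = 2*y - 3; no integer root y with |y| ≤ 4.
  x = 1: f_y(1, y) = 2*y + 2; vanishes at y ∈ {-1}. (1, -1): f_x = 12 ≠ 0.
  x = 2: f_y(2, y) = 2*y + 5; no integer root y with |y| ≤ 4.
  x = 3: f_y(3, y) = 2*y + 6; vanishes at y ∈ {-3}. (3, -3): f_x = 0, f = 0 — SINGULAR.
  x = 4: f_y(4, y) = 2*y + 5; no integer root y with |y| ≤ 4.
Only singular point on the grid: (3, -3).
Classify: substitute x = 3 + u, y = -3 + v and expand: f = -u**2*v - u**2 + v**2.
No constant or linear terms (consistent with a singular point). Quadratic part: -u**2 + v**2. Cubic part: -u**2*v.
The quadratic part v**2 - u**2 = (v − u)(v + u) splits into two distinct linear factors, so there are two distinct tangent lines y − -3 = ±(x − 3) — this is a node (ordinary double point).
Classification: node.


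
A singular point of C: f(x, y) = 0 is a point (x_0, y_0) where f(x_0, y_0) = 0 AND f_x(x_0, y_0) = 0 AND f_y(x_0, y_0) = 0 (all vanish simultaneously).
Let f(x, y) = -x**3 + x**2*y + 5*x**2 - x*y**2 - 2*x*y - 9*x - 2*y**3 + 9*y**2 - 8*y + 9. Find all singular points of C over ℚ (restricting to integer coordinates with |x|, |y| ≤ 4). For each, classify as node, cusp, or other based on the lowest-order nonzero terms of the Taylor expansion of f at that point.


Singular points: {(2, 1)}; classification: cusp.

Compute partial derivatives:
  f_x = -3*x**2 + 2*x*y + 10*x - y**2 - 2*y - 9.
  f_y = x**2 - 2*x*y - 2*x - 6*y**2 + 18*y - 8.
Scan x_0 ∈ {−4, ..., 4}. For each x_0, f_y(x_0, y) is a polynomial in y; find its integer roots y ∈ {−4, ..., 4}, then test f_x and f at those candidates.
  x = -4: f_y(-4, y) = -6*y**2 + 26*y + 16; no integer root y with |y| ≤ 4.
  x = -3: f_y(-3, y) = -6*y**2 + 24*y + 7; no integer root y with |y| ≤ 4.
  x = -2: f_y(-2, y) = -6*y**2 + 22*y; vanishes at y ∈ {0}. (-2, 0): f_x = -41 ≠ 0.
  x = -1: f_y(-1, y) = -6*y**2 + 20*y - 5; no integer root y with |y| ≤ 4.
  x = 0: f_y(0, y) = -6*y**2 + 18*y - 8; no integer root y with |y| ≤ 4.
  x = 1: f_y(1, y) = -6*y**2 + 16*y - 9; no integer root y with |y| ≤ 4.
  x = 2: f_y(2, y) = -6*y**2 + 14*y - 8; vanishes at y ∈ {1}. (2, 1): f_x = 0, f = 0 — SINGULAR.
  x = 3: f_y(3, y) = -6*y**2 + 12*y - 5; no integer root y with |y| ≤ 4.
  x = 4: f_y(4, y) = -6*y**2 + 10*y; vanishes at y ∈ {0}. (4, 0): f_x = -17 ≠ 0.
Only singular point on the grid: (2, 1).
Classify: substitute x = 2 + u, y = 1 + v and expand: f = -u**3 + u**2*v - u*v**2 - 2*v**3 + v**2.
No constant or linear terms (consistent with a singular point). Quadratic part: v**2. Cubic part: -u**3 + u**2*v - u*v**2 - 2*v**3.
The quadratic part v**2 is a perfect square, so there is a single (double) tangent line v = 0, i.e. y = 1. Restricting the cubic part to that line (v = 0) leaves -u**3 ≠ 0, so f is not divisible by v and the branch is v² ≈ u**3 to lowest order — this is a cusp.
Classification: cusp.


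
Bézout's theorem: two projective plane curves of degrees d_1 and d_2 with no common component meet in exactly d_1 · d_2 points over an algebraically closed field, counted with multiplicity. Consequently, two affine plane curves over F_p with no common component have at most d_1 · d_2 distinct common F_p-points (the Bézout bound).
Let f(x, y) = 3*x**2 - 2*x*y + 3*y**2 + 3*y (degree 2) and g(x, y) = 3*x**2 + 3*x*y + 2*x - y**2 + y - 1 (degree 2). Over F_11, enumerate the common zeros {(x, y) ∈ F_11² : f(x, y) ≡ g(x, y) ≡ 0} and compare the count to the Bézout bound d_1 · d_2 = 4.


Common zeros: ∅; count = 0; Bézout bound = 4.

deg(f) = 2, deg(g) = 2, so Bézout bound = 4.
Scan x ∈ F_11. For each x, list the y ∈ F_11 with f(x, y) ≡ 0 and those with g(x, y) ≡ 0 (mod 11); the common zeros in that column are the intersection.
  x = 0: f ≡ 0 at y ∈ {0, 10}; g ≡ 0 at y ∈ ∅; common: ∅.
  x = 1: f ≡ 0 at y ∈ {3, 4}; g ≡ 0 at y ∈ ∅; common: ∅.
  x = 2: f ≡ 0 at y ∈ {2}; g ≡ 0 at y ∈ ∅; common: ∅.
  x = 3: f ≡ 0 at y ∈ {2, 10}; g ≡ 0 at y ∈ ∅; common: ∅.
  x = 4: f ≡ 0 at y ∈ ∅; g ≡ 0 at y ∈ {0, 2}; common: ∅.
  x = 5: f ≡ 0 at y ∈ ∅; g ≡ 0 at y ∈ {1, 4}; common: ∅.
  x = 6: f ≡ 0 at y ∈ ∅; g ≡ 0 at y ∈ {9, 10}; common: ∅.
  x = 7: f ≡ 0 at y ∈ ∅; g ≡ 0 at y ∈ ∅; common: ∅.
  x = 8: f ≡ 0 at y ∈ ∅; g ≡ 0 at y ∈ {1, 2}; common: ∅.
  x = 9: f ≡ 0 at y ∈ {1, 4}; g ≡ 0 at y ∈ {7, 10}; common: ∅.
  x = 10: f ≡ 0 at y ∈ {1}; g ≡ 0 at y ∈ {0, 9}; common: ∅.
Collecting: common zeros = ∅, so the count is 0.
Comparison with the Bézout bound: 0 ≤ 4 = deg(f)·deg(g), as expected for curves with no common component (the affine F_11-count falls short of the bound because intersections may lie at infinity, over extension fields, or carry multiplicity).


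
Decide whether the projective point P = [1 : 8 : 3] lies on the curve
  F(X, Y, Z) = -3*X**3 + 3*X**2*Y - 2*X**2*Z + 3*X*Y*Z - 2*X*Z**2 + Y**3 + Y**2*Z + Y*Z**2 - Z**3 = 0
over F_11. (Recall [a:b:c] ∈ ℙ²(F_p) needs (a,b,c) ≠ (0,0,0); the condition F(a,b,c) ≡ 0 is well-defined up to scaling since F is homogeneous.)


F(1,8,3) ≡ 4 (mod 11); P is NOT on the curve.

Evaluate F(1, 8, 3) term-by-term (mod 11).
  -3*X**3 ↦ -3·1·1·1 = -3
  3*X**2*Y ↦ 3·1·8·1 = 24
  -2*X**2*Z ↦ -2·1·1·3 = -6
  3*X*Y*Z ↦ 3·1·8·3 = 72
  -2*X*Z**2 ↦ -2·1·1·9 = -18
  Y**3 ↦ 1·1·512·1 = 512
  Y**2*Z ↦ 1·1·64·3 = 192
  Y*Z**2 ↦ 1·1·8·9 = 72
  -Z**3 ↦ -1·1·1·27 = -27
Sum: F(1, 8, 3) = (-3) + (24) + (-6) + (72) + (-18) + (512) + (192) + (72) + (-27) = 818.
Reducing mod 11: 818 ≡ 4 (mod 11).
Since F(a, b, c) ≡ 4 ≠ 0 (mod 11), P does NOT lie on the curve.


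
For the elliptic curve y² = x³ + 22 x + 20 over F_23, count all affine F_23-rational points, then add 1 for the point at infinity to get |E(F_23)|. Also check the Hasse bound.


Affine points = {(2, 7), (2, 16), (5, 5), (5, 18), (6, 0), (8, 8), (8, 15), (9, 2), (9, 21), (11, 11), (11, 12), (14, 6), (14, 17), (16, 11), (16, 12), (19, 11), (19, 12)}; affine count = 17; |E(F_23)| = 18.

Discriminant check: Δ ∝ 4a³ + 27b² = 4·22³ + 27·20² = 4·10648 + 27·400 ≡ 9 (mod 23). Nonzero ⇒ E is nonsingular.
For each x ∈ F_23, compute rhs = x³ + 22·x + 20 mod 23, then count y ∈ F_23 with y² ≡ rhs.
  x = 0: rhs = 20, matching y values: none (0 points).
  x = 1: rhs = 20, matching y values: none (0 points).
  x = 2: rhs = 3, matching y values: 7, 16 (2 points).
  x = 3: rhs = 21, matching y values: none (0 points).
  x = 4: rhs = 11, matching y values: none (0 points).
  x = 5: rhs = 2, matching y values: 5, 18 (2 points).
  x = 6: rhs = 0, matching y values: 0 (1 points).
  x = 7: rhs = 11, matching y values: none (0 points).
  x = 8: rhs = 18, matching y values: 8, 15 (2 points).
  x = 9: rhs = 4, matching y values: 2, 21 (2 points).
  x = 10: rhs = 21, matching y values: none (0 points).
  x = 11: rhs = 6, matching y values: 11, 12 (2 points).
  x = 12: rhs = 11, matching y values: none (0 points).
  x = 13: rhs = 19, matching y values: none (0 points).
  x = 14: rhs = 13, matching y values: 6, 17 (2 points).
  x = 15: rhs = 22, matching y values: none (0 points).
  x = 16: rhs = 6, matching y values: 11, 12 (2 points).
  x = 17: rhs = 17, matching y values: none (0 points).
  x = 18: rhs = 15, matching y values: none (0 points).
  x = 19: rhs = 6, matching y values: 11, 12 (2 points).
  x = 20: rhs = 19, matching y values: none (0 points).
  x = 21: rhs = 14, matching y values: none (0 points).
  x = 22: rhs = 20, matching y values: none (0 points).
Total affine count: 17.
Full point count |E(F_23)| = 17 + 1 = 18.
Hasse bound: |18 − (23+1)| = |-6| = 6 ≤ 2√23 ≈ 9.5917 ✓.


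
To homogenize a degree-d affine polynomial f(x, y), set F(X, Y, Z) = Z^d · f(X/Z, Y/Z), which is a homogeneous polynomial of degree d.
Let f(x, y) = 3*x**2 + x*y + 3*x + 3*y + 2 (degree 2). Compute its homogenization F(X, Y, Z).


F(X, Y, Z) = 3*X**2 + X*Y + 3*X*Z + 3*Y*Z + 2*Z**2

deg(f) = 2.
Substitute x = X/Z, y = Y/Z into f, then multiply by Z^2.
  monomial 3·x^2·y^0 ↦ 3·X^2·Y^0·Z^0.
  monomial 1·x^1·y^1 ↦ 1·X^1·Y^1·Z^0.
  monomial 3·x^1·y^0 ↦ 3·X^1·Y^0·Z^1.
  monomial 3·x^0·y^1 ↦ 3·X^0·Y^1·Z^1.
  monomial 2·x^0·y^0 ↦ 2·X^0·Y^0·Z^2.
Collecting: F(X, Y, Z) = 3*X**2 + X*Y + 3*X*Z + 3*Y*Z + 2*Z**2.


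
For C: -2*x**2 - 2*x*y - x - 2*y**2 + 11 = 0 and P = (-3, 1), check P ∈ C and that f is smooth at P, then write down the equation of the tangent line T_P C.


Tangent line at P: 9*x + 2*y + 25 = 0.

Step 1: f(-3, 1) = 0, so P lies on C.
Step 2: partial derivatives
  f_x(x, y) = -4*x - 2*y - 1, f_y(x, y) = -2*x - 4*y.
  f_x(P) = 9, f_y(P) = 2 (gradient nonzero, so P is smooth).
Step 3: tangent line at P: 9·(x − -3) + 2·(y − 1) = 0.
Expanding: 9*x + 2*y + 25 = 0.


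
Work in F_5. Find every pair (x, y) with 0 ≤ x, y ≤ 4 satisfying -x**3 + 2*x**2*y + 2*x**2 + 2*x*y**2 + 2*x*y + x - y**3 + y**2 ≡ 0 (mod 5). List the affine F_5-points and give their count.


Affine F_5-points: {(0, 0), (0, 1), (4, 1), (4, 2)}; count = 4.

For each of the 25 pairs (x, y) ∈ F_5², evaluate f(x, y) mod 5. Record the zeros.
  x = 0: [0↦0, 1↦0, 2↦1, 3↦2, 4↦2]  zeros at y ∈ {0, 1}
  x = 1: [0↦2, 1↦3, 2↦4, 3↦4, 4↦2]  zeros at y ∈ ∅
  x = 2: [0↦2, 1↦3, 2↦3, 3↦1, 4↦1]  zeros at y ∈ ∅
  x = 3: [0↦4, 1↦4, 2↦2, 3↦2, 4↦3]  zeros at y ∈ ∅
  x = 4: [0↦2, 1↦0, 2↦0, 3↦1, 4↦2]  zeros at y ∈ {1, 2}
Collecting zeros: affine points = {(0, 0), (0, 1), (4, 1), (4, 2)}.
Total count |C(F_5)_aff| = 4.


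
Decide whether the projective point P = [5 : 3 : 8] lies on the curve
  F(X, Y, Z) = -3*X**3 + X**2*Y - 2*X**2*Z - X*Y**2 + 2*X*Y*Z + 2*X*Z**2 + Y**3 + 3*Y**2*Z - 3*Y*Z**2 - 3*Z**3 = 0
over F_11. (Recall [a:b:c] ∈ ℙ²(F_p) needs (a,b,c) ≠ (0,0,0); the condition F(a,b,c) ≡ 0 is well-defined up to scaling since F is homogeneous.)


F(5,3,8) ≡ 4 (mod 11); P is NOT on the curve.

Evaluate F(5, 3, 8) term-by-term (mod 11).
  -3*X**3 ↦ -3·125·1·1 = -375
  X**2*Y ↦ 1·25·3·1 = 75
  -2*X**2*Z ↦ -2·25·1·8 = -400
  -X*Y**2 ↦ -1·5·9·1 = -45
  2*X*Y*Z ↦ 2·5·3·8 = 240
  2*X*Z**2 ↦ 2·5·1·64 = 640
  Y**3 ↦ 1·1·27·1 = 27
  3*Y**2*Z ↦ 3·1·9·8 = 216
  -3*Y*Z**2 ↦ -3·1·3·64 = -576
  -3*Z**3 ↦ -3·1·1·512 = -1536
Sum: F(5, 3, 8) = (-375) + (75) + (-400) + (-45) + (240) + (640) + (27) + (216) + (-576) + (-1536) = -1734.
Reducing mod 11: -1734 ≡ 4 (mod 11).
Since F(a, b, c) ≡ 4 ≠ 0 (mod 11), P does NOT lie on the curve.


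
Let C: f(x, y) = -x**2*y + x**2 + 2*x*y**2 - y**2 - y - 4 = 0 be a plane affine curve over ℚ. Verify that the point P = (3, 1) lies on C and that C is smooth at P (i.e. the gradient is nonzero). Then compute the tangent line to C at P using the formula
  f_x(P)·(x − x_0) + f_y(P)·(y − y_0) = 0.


Tangent line at P: 2*x - 6 = 0.

Step 1: f(3, 1) = 0, so P lies on C.
Step 2: partial derivatives
  f_x(x, y) = -2*x*y + 2*x + 2*y**2, f_y(x, y) = -x**2 + 4*x*y - 2*y - 1.
  f_x(P) = 2, f_y(P) = 0 (gradient nonzero, so P is smooth).
Step 3: tangent line at P: 2·(x − 3) + 0·(y − 1) = 0.
Expanding: 2*x - 6 = 0.


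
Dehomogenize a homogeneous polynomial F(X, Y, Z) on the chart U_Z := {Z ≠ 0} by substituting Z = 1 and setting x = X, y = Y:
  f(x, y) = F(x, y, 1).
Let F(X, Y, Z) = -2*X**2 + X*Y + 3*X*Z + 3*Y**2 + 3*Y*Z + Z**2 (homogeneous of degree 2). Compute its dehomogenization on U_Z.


f(x, y) = -2*x**2 + x*y + 3*x + 3*y**2 + 3*y + 1

On U_Z we set Z = 1. Each monomial c·X^i·Y^j·Z^k in F becomes c·x^i·y^j·1^k = c·x^i·y^j.
Substituting Z = 1: F(X, Y, 1) = -2*x**2 + x*y + 3*x + 3*y**2 + 3*y + 1.
Note: deg(f) ≤ deg(F) = 2; strict inequality happens when F is divisible by Z (lost terms).


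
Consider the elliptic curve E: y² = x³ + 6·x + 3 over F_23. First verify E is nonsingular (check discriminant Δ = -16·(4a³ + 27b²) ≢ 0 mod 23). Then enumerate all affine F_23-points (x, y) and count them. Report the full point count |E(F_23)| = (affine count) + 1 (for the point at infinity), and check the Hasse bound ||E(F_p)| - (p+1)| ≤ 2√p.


Affine points = {(0, 7), (0, 16), (2, 0), (3, 5), (3, 18), (6, 5), (6, 18), (9, 2), (9, 21), (12, 3), (12, 20), (13, 1), (13, 22), (14, 5), (14, 18), (15, 8), (15, 15), (16, 3), (16, 20), (17, 2), (17, 21), (18, 3), (18, 20), (20, 2), (20, 21), (21, 11), (21, 12)}; affine count = 27; |E(F_23)| = 28.

Discriminant check: Δ ∝ 4a³ + 27b² = 4·6³ + 27·3² = 4·216 + 27·9 ≡ 3 (mod 23). Nonzero ⇒ E is nonsingular.
For each x ∈ F_23, compute rhs = x³ + 6·x + 3 mod 23, then count y ∈ F_23 with y² ≡ rhs.
  x = 0: rhs = 3, matching y values: 7, 16 (2 points).
  x = 1: rhs = 10, matching y values: none (0 points).
  x = 2: rhs = 0, matching y values: 0 (1 points).
  x = 3: rhs = 2, matching y values: 5, 18 (2 points).
  x = 4: rhs = 22, matching y values: none (0 points).
  x = 5: rhs = 20, matching y values: none (0 points).
  x = 6: rhs = 2, matching y values: 5, 18 (2 points).
  x = 7: rhs = 20, matching y values: none (0 points).
  x = 8: rhs = 11, matching y values: none (0 points).
  x = 9: rhs = 4, matching y values: 2, 21 (2 points).
  x = 10: rhs = 5, matching y values: none (0 points).
  x = 11: rhs = 20, matching y values: none (0 points).
  x = 12: rhs = 9, matching y values: 3, 20 (2 points).
  x = 13: rhs = 1, matching y values: 1, 22 (2 points).
  x = 14: rhs = 2, matching y values: 5, 18 (2 points).
  x = 15: rhs = 18, matching y values: 8, 15 (2 points).
  x = 16: rhs = 9, matching y values: 3, 20 (2 points).
  x = 17: rhs = 4, matching y values: 2, 21 (2 points).
  x = 18: rhs = 9, matching y values: 3, 20 (2 points).
  x = 19: rhs = 7, matching y values: none (0 points).
  x = 20: rhs = 4, matching y values: 2, 21 (2 points).
  x = 21: rhs = 6, matching y values: 11, 12 (2 points).
  x = 22: rhs = 19, matching y values: none (0 points).
Total affine count: 27.
Full point count |E(F_23)| = 27 + 1 = 28.
Hasse bound: |28 − (23+1)| = |4| = 4 ≤ 2√23 ≈ 9.5917 ✓.


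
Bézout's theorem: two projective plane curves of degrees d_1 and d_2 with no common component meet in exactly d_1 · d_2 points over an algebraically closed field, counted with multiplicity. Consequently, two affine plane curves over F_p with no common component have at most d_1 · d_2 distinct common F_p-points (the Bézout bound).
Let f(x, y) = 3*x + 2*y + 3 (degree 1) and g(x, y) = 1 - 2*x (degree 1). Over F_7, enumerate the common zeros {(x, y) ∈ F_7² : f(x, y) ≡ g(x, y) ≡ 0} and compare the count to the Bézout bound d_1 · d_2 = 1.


Common zeros: {(4, 3)}; count = 1; Bézout bound = 1.

deg(f) = 1, deg(g) = 1, so Bézout bound = 1.
Scan x ∈ F_7. For each x, list the y ∈ F_7 with f(x, y) ≡ 0 and those with g(x, y) ≡ 0 (mod 7); the common zeros in that column are the intersection.
  x = 0: f ≡ 0 at y ∈ {2}; g ≡ 0 at y ∈ ∅; common: ∅.
  x = 1: f ≡ 0 at y ∈ {4}; g ≡ 0 at y ∈ ∅; common: ∅.
  x = 2: f ≡ 0 at y ∈ {6}; g ≡ 0 at y ∈ ∅; common: ∅.
  x = 3: f ≡ 0 at y ∈ {1}; g ≡ 0 at y ∈ ∅; common: ∅.
  x = 4: f ≡ 0 at y ∈ {3}; g ≡ 0 at y ∈ {0, 1, 2, 3, 4, 5, 6}; common: {3}.
  x = 5: f ≡ 0 at y ∈ {5}; g ≡ 0 at y ∈ ∅; common: ∅.
  x = 6: f ≡ 0 at y ∈ {0}; g ≡ 0 at y ∈ ∅; common: ∅.
Collecting: common zeros = {(4, 3)}, so the count is 1.
Comparison with the Bézout bound: 1 ≤ 1 = deg(f)·deg(g), as expected for curves with no common component (the bound is attained).


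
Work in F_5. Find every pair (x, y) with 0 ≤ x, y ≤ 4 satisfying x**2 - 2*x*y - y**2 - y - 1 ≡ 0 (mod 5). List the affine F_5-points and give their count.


Affine F_5-points: {(1, 0), (1, 2), (3, 1), (3, 2), (4, 0), (4, 1)}; count = 6.

For each of the 25 pairs (x, y) ∈ F_5², evaluate f(x, y) mod 5. Record the zeros.
  x = 0: [0↦4, 1↦2, 2↦3, 3↦2, 4↦4]  zeros at y ∈ ∅
  x = 1: [0↦0, 1↦1, 2↦0, 3↦2, 4↦2]  zeros at y ∈ {0, 2}
  x = 2: [0↦3, 1↦2, 2↦4, 3↦4, 4↦2]  zeros at y ∈ ∅
  x = 3: [0↦3, 1↦0, 2↦0, 3↦3, 4↦4]  zeros at y ∈ {1, 2}
  x = 4: [0↦0, 1↦0, 2↦3, 3↦4, 4↦3]  zeros at y ∈ {0, 1}
Collecting zeros: affine points = {(1, 0), (1, 2), (3, 1), (3, 2), (4, 0), (4, 1)}.
Total count |C(F_5)_aff| = 6.


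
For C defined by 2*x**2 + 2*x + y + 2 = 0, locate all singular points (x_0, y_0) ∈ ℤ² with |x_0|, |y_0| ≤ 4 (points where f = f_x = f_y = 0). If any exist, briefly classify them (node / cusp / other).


No singular points in the scanned grid; C is smooth there.

Compute partial derivatives:
  f_x = 4*x + 2.
  f_y = 1.
f_y = 1 is a nonzero constant, so f_y never vanishes: no point (x, y) can satisfy f = f_x = f_y = 0. In particular no (x, y) ∈ {−4, ..., 4}² is singular; the curve is smooth.


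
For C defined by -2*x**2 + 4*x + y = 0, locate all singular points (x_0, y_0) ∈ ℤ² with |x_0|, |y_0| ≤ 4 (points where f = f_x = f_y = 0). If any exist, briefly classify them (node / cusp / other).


No singular points in the scanned grid; C is smooth there.

Compute partial derivatives:
  f_x = 4 - 4*x.
  f_y = 1.
f_y = 1 is a nonzero constant, so f_y never vanishes: no point (x, y) can satisfy f = f_x = f_y = 0. In particular no (x, y) ∈ {−4, ..., 4}² is singular; the curve is smooth.


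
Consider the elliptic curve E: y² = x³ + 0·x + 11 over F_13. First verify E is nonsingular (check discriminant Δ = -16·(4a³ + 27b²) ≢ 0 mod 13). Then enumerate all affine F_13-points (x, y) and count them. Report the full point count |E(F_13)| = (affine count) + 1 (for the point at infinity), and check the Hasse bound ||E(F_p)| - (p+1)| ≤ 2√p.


Affine points = {(1, 5), (1, 8), (3, 5), (3, 8), (4, 6), (4, 7), (7, 4), (7, 9), (8, 4), (8, 9), (9, 5), (9, 8), (10, 6), (10, 7), (11, 4), (11, 9), (12, 6), (12, 7)}; affine count = 18; |E(F_13)| = 19.

Discriminant check: Δ ∝ 4a³ + 27b² = 4·0³ + 27·11² = 4·0 + 27·121 ≡ 4 (mod 13). Nonzero ⇒ E is nonsingular.
For each x ∈ F_13, compute rhs = x³ + 0·x + 11 mod 13, then count y ∈ F_13 with y² ≡ rhs.
  x = 0: rhs = 11, matching y values: none (0 points).
  x = 1: rhs = 12, matching y values: 5, 8 (2 points).
  x = 2: rhs = 6, matching y values: none (0 points).
  x = 3: rhs = 12, matching y values: 5, 8 (2 points).
  x = 4: rhs = 10, matching y values: 6, 7 (2 points).
  x = 5: rhs = 6, matching y values: none (0 points).
  x = 6: rhs = 6, matching y values: none (0 points).
  x = 7: rhs = 3, matching y values: 4, 9 (2 points).
  x = 8: rhs = 3, matching y values: 4, 9 (2 points).
  x = 9: rhs = 12, matching y values: 5, 8 (2 points).
  x = 10: rhs = 10, matching y values: 6, 7 (2 points).
  x = 11: rhs = 3, matching y values: 4, 9 (2 points).
  x = 12: rhs = 10, matching y values: 6, 7 (2 points).
Total affine count: 18.
Full point count |E(F_13)| = 18 + 1 = 19.
Hasse bound: |19 − (13+1)| = |5| = 5 ≤ 2√13 ≈ 7.2111 ✓.


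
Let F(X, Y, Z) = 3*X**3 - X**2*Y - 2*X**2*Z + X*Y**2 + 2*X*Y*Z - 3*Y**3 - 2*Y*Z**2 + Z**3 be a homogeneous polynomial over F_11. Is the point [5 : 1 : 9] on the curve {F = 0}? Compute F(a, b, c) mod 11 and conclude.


F(5,1,9) ≡ 9 (mod 11); P is NOT on the curve.

Evaluate F(5, 1, 9) term-by-term (mod 11).
  3*X**3 ↦ 3·125·1·1 = 375
  -X**2*Y ↦ -1·25·1·1 = -25
  -2*X**2*Z ↦ -2·25·1·9 = -450
  X*Y**2 ↦ 1·5·1·1 = 5
  2*X*Y*Z ↦ 2·5·1·9 = 90
  -3*Y**3 ↦ -3·1·1·1 = -3
  -2*Y*Z**2 ↦ -2·1·1·81 = -162
  Z**3 ↦ 1·1·1·729 = 729
Sum: F(5, 1, 9) = (375) + (-25) + (-450) + (5) + (90) + (-3) + (-162) + (729) = 559.
Reducing mod 11: 559 ≡ 9 (mod 11).
Since F(a, b, c) ≡ 9 ≠ 0 (mod 11), P does NOT lie on the curve.


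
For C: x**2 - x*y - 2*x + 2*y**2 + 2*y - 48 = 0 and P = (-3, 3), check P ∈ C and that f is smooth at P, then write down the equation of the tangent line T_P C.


Tangent line at P: -11*x + 17*y - 84 = 0.

Step 1: f(-3, 3) = 0, so P lies on C.
Step 2: partial derivatives
  f_x(x, y) = 2*x - y - 2, f_y(x, y) = -x + 4*y + 2.
  f_x(P) = -11, f_y(P) = 17 (gradient nonzero, so P is smooth).
Step 3: tangent line at P: -11·(x − -3) + 17·(y − 3) = 0.
Expanding: -11*x + 17*y - 84 = 0.


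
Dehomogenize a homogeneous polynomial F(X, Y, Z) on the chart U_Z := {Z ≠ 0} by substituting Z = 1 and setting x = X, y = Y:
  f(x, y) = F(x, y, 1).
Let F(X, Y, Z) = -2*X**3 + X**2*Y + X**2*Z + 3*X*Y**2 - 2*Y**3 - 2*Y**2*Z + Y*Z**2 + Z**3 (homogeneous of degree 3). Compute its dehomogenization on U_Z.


f(x, y) = -2*x**3 + x**2*y + x**2 + 3*x*y**2 - 2*y**3 - 2*y**2 + y + 1

On U_Z we set Z = 1. Each monomial c·X^i·Y^j·Z^k in F becomes c·x^i·y^j·1^k = c·x^i·y^j.
Substituting Z = 1: F(X, Y, 1) = -2*x**3 + x**2*y + x**2 + 3*x*y**2 - 2*y**3 - 2*y**2 + y + 1.
Note: deg(f) ≤ deg(F) = 3; strict inequality happens when F is divisible by Z (lost terms).


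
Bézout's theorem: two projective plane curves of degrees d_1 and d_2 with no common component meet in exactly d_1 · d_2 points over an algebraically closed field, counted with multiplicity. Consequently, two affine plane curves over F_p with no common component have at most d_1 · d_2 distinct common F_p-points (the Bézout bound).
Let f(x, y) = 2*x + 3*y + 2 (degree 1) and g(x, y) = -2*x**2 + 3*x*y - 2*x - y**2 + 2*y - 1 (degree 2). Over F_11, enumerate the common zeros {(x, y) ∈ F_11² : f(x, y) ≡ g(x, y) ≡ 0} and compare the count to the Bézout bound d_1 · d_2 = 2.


Common zeros: {(1, 6), (2, 9)}; count = 2; Bézout bound = 2.

deg(f) = 1, deg(g) = 2, so Bézout bound = 2.
Scan x ∈ F_11. For each x, list the y ∈ F_11 with f(x, y) ≡ 0 and those with g(x, y) ≡ 0 (mod 11); the common zeros in that column are the intersection.
  x = 0: f ≡ 0 at y ∈ {3}; g ≡ 0 at y ∈ {1}; common: ∅.
  x = 1: f ≡ 0 at y ∈ {6}; g ≡ 0 at y ∈ {6, 10}; common: {6}.
  x = 2: f ≡ 0 at y ∈ {9}; g ≡ 0 at y ∈ {9, 10}; common: {9}.
  x = 3: f ≡ 0 at y ∈ {1}; g ≡ 0 at y ∈ ∅; common: ∅.
  x = 4: f ≡ 0 at y ∈ {4}; g ≡ 0 at y ∈ ∅; common: ∅.
  x = 5: f ≡ 0 at y ∈ {7}; g ≡ 0 at y ∈ {8, 9}; common: ∅.
  x = 6: f ≡ 0 at y ∈ {10}; g ≡ 0 at y ∈ {1, 8}; common: ∅.
  x = 7: f ≡ 0 at y ∈ {2}; g ≡ 0 at y ∈ {6}; common: ∅.
  x = 8: f ≡ 0 at y ∈ {5}; g ≡ 0 at y ∈ ∅; common: ∅.
  x = 9: f ≡ 0 at y ∈ {8}; g ≡ 0 at y ∈ ∅; common: ∅.
  x = 10: f ≡ 0 at y ∈ {0}; g ≡ 0 at y ∈ ∅; common: ∅.
Collecting: common zeros = {(1, 6), (2, 9)}, so the count is 2.
Comparison with the Bézout bound: 2 ≤ 2 = deg(f)·deg(g), as expected for curves with no common component (the bound is attained).


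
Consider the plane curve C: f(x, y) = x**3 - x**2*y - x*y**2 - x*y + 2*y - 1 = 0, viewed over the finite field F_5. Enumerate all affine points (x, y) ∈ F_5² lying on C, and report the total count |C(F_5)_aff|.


Affine F_5-points: {(0, 3), (1, 0)}; count = 2.

For each of the 25 pairs (x, y) ∈ F_5², evaluate f(x, y) mod 5. Record the zeros.
  x = 0: [0↦4, 1↦1, 2↦3, 3↦0, 4↦2]  zeros at y ∈ {3}
  x = 1: [0↦0, 1↦4, 2↦1, 3↦1, 4↦4]  zeros at y ∈ {0}
  x = 2: [0↦2, 1↦1, 2↦1, 3↦2, 4↦4]  zeros at y ∈ ∅
  x = 3: [0↦1, 1↦3, 2↦4, 3↦4, 4↦3]  zeros at y ∈ ∅
  x = 4: [0↦3, 1↦1, 2↦1, 3↦3, 4↦2]  zeros at y ∈ ∅
Collecting zeros: affine points = {(0, 3), (1, 0)}.
Total count |C(F_5)_aff| = 2.


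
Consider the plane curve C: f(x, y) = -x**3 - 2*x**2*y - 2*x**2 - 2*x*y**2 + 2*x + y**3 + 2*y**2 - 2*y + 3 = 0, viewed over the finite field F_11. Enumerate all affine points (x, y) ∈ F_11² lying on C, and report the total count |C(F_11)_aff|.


Affine F_11-points: {(0, 8), (4, 4), (5, 3), (8, 5), (8, 10), (9, 2), (10, 0)}; count = 7.

For each of the 121 pairs (x, y) ∈ F_11², evaluate f(x, y) mod 11. Record the zeros.
  x = 0: [0↦3, 1↦4, 2↦4, 3↦9, 4↦3, 5↦3, 6↦4, 7↦1, 8↦0, 9↦7, 10↦6]  zeros at y ∈ {8}
  x = 1: [0↦2, 1↦10, 2↦2, 3↦6, 4↦6, 5↦8, 6↦7, 7↦9, 8↦9, 9↦2, 10↦5]  zeros at y ∈ ∅
  x = 2: [0↦2, 1↦2, 2↦4, 3↦3, 4↦5, 5↦5, 6↦9, 7↦1, 8↦9, 9↦6, 10↦9]  zeros at y ∈ ∅
  x = 3: [0↦8, 1↦7, 2↦4, 3↦5, 4↦5, 5↦10, 6↦4, 7↦4, 8↦5, 9↦2, 10↦1]  zeros at y ∈ ∅
  x = 4: [0↦3, 1↦8, 2↦7, 3↦6, 4↦0, 5↦6, 6↦8, 7↦1, 8↦2, 9↦6, 10↦8]  zeros at y ∈ {4}
  x = 5: [0↦3, 1↦10, 2↦7, 3↦0, 4↦6, 5↦9, 6↦4, 7↦8, 8↦5, 9↦1, 10↦2]  zeros at y ∈ {3}
  x = 6: [0↦2, 1↦7, 2↦9, 3↦3, 4↦6, 5↦2, 6↦8, 7↦8, 8↦8, 9↦3, 10↦10]  zeros at y ∈ ∅
  x = 7: [0↦5, 1↦4, 2↦7, 3↦9, 4↦5, 5↦1, 6↦3, 7↦6, 8↦5, 9↦6, 10↦4]  zeros at y ∈ ∅
  x = 8: [0↦6, 1↦6, 2↦6, 3↦1, 4↦8, 5↦0, 6↦5, 7↦7, 8↦1, 9↦4, 10↦0]  zeros at y ∈ {5, 10}
  x = 9: [0↦10, 1↦7, 2↦0, 3↦6, 4↦9, 5↦4, 6↦8, 7↦5, 8↦1, 9↦2, 10↦3]  zeros at y ∈ {2}
  x = 10: [0↦0, 1↦1, 2↦5, 3↦7, 4↦2, 5↦7, 6↦6, 7↦5, 8↦10, 9↦5, 10↦7]  zeros at y ∈ {0}
Collecting zeros: affine points = {(0, 8), (4, 4), (5, 3), (8, 5), (8, 10), (9, 2), (10, 0)}.
Total count |C(F_11)_aff| = 7.


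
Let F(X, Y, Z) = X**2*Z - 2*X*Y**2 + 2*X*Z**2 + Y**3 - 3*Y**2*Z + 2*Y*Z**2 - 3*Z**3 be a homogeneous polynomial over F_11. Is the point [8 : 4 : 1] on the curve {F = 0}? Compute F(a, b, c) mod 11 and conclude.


F(8,4,1) ≡ 10 (mod 11); P is NOT on the curve.

Evaluate F(8, 4, 1) term-by-term (mod 11).
  X**2*Z ↦ 1·64·1·1 = 64
  -2*X*Y**2 ↦ -2·8·16·1 = -256
  2*X*Z**2 ↦ 2·8·1·1 = 16
  Y**3 ↦ 1·1·64·1 = 64
  -3*Y**2*Z ↦ -3·1·16·1 = -48
  2*Y*Z**2 ↦ 2·1·4·1 = 8
  -3*Z**3 ↦ -3·1·1·1 = -3
Sum: F(8, 4, 1) = (64) + (-256) + (16) + (64) + (-48) + (8) + (-3) = -155.
Reducing mod 11: -155 ≡ 10 (mod 11).
Since F(a, b, c) ≡ 10 ≠ 0 (mod 11), P does NOT lie on the curve.


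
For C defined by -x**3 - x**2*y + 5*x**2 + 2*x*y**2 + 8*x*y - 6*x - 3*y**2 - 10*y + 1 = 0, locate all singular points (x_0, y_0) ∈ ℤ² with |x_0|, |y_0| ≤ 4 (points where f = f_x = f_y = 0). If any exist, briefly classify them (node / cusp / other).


Singular points: {(2, -1)}; classification: cusp.

Compute partial derivatives:
  f_x = -3*x**2 - 2*x*y + 10*x + 2*y**2 + 8*y - 6.
  f_y = -x**2 + 4*x*y + 8*x - 6*y - 10.
Scan x_0 ∈ {−4, ..., 4}. For each x_0, f_y(x_0, y) is a polynomial in y; find its integer roots y ∈ {−4, ..., 4}, then test f_x and f at those candidates.
  x = -4: f_y(-4, y) = -22*y - 58; no integer root y with |y| ≤ 4.
  x = -3: f_y(-3, y) = -18*y - 43; no integer root y with |y| ≤ 4.
  x = -2: f_y(-2, y) = -14*y - 30; no integer root y with |y| ≤ 4.
  x = -1: f_y(-1, y) = -10*y - 19; no integer root y with |y| ≤ 4.
  x = 0: f_y(0, y) = -6*y - 10; no integer root y with |y| ≤ 4.
  x = 1: f_y(1, y) = -2*y - 3; no integer root y with |y| ≤ 4.
  x = 2: f_y(2, y) = 2*y + 2; vanishes at y ∈ {-1}. (2, -1): f_x = 0, f = 0 — SINGULAR.
  x = 3: f_y(3, y) = 6*y + 5; no integer root y with |y| ≤ 4.
  x = 4: f_y(4, y) = 10*y + 6; no integer root y with |y| ≤ 4.
Only singular point on the grid: (2, -1).
Classify: substitute x = 2 + u, y = -1 + v and expand: f = -u**3 - u**2*v + 2*u*v**2 + v**2.
No constant or linear terms (consistent with a singular point). Quadratic part: v**2. Cubic part: -u**3 - u**2*v + 2*u*v**2.
The quadratic part v**2 is a perfect square, so there is a single (double) tangent line v = 0, i.e. y = -1. Restricting the cubic part to that line (v = 0) leaves -u**3 ≠ 0, so f is not divisible by v and the branch is v² ≈ u**3 to lowest order — this is a cusp.
Classification: cusp.


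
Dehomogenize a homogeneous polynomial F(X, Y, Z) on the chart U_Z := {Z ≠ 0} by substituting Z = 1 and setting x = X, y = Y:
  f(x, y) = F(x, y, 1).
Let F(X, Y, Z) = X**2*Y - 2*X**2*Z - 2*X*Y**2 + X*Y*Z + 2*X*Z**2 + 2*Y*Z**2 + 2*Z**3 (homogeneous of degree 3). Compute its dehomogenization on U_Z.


f(x, y) = x**2*y - 2*x**2 - 2*x*y**2 + x*y + 2*x + 2*y + 2

On U_Z we set Z = 1. Each monomial c·X^i·Y^j·Z^k in F becomes c·x^i·y^j·1^k = c·x^i·y^j.
Substituting Z = 1: F(X, Y, 1) = x**2*y - 2*x**2 - 2*x*y**2 + x*y + 2*x + 2*y + 2.
Note: deg(f) ≤ deg(F) = 3; strict inequality happens when F is divisible by Z (lost terms).


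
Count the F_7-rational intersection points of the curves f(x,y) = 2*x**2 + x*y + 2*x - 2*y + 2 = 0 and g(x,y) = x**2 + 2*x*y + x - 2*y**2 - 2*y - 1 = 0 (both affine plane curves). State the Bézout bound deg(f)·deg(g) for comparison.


Common zeros: {(2, 3), (2, 5)}; count = 2; Bézout bound = 4.

deg(f) = 2, deg(g) = 2, so Bézout bound = 4.
Scan x ∈ F_7. For each x, list the y ∈ F_7 with f(x, y) ≡ 0 and those with g(x, y) ≡ 0 (mod 7); the common zeros in that column are the intersection.
  x = 0: f ≡ 0 at y ∈ {1}; g ≡ 0 at y ∈ ∅; common: ∅.
  x = 1: f ≡ 0 at y ∈ {6}; g ≡ 0 at y ∈ {2, 5}; common: ∅.
  x = 2: f ≡ 0 at y ∈ {0, 1, 2, 3, 4, 5, 6}; g ≡ 0 at y ∈ {3, 5}; common: {3, 5}.
  x = 3: f ≡ 0 at y ∈ {2}; g ≡ 0 at y ∈ ∅; common: ∅.
  x = 4: f ≡ 0 at y ∈ {0}; g ≡ 0 at y ∈ ∅; common: ∅.
  x = 5: f ≡ 0 at y ∈ {5}; g ≡ 0 at y ∈ {1, 3}; common: ∅.
  x = 6: f ≡ 0 at y ∈ {3}; g ≡ 0 at y ∈ {1, 4}; common: ∅.
Collecting: common zeros = {(2, 3), (2, 5)}, so the count is 2.
Comparison with the Bézout bound: 2 ≤ 4 = deg(f)·deg(g), as expected for curves with no common component (the affine F_7-count falls short of the bound because intersections may lie at infinity, over extension fields, or carry multiplicity).
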